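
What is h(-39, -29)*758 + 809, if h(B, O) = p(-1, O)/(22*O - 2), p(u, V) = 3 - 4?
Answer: 259259/320 ≈ 810.18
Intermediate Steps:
p(u, V) = -1
h(B, O) = -1/(-2 + 22*O) (h(B, O) = -1/(22*O - 2) = -1/(-2 + 22*O))
h(-39, -29)*758 + 809 = -1/(-2 + 22*(-29))*758 + 809 = -1/(-2 - 638)*758 + 809 = -1/(-640)*758 + 809 = -1*(-1/640)*758 + 809 = (1/640)*758 + 809 = 379/320 + 809 = 259259/320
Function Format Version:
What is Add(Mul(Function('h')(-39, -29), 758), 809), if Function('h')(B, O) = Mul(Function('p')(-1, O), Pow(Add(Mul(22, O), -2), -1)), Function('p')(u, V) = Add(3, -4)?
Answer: Rational(259259, 320) ≈ 810.18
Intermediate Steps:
Function('p')(u, V) = -1
Function('h')(B, O) = Mul(-1, Pow(Add(-2, Mul(22, O)), -1)) (Function('h')(B, O) = Mul(-1, Pow(Add(Mul(22, O), -2), -1)) = Mul(-1, Pow(Add(-2, Mul(22, O)), -1)))
Add(Mul(Function('h')(-39, -29), 758), 809) = Add(Mul(Mul(-1, Pow(Add(-2, Mul(22, -29)), -1)), 758), 809) = Add(Mul(Mul(-1, Pow(Add(-2, -638), -1)), 758), 809) = Add(Mul(Mul(-1, Pow(-640, -1)), 758), 809) = Add(Mul(Mul(-1, Rational(-1, 640)), 758), 809) = Add(Mul(Rational(1, 640), 758), 809) = Add(Rational(379, 320), 809) = Rational(259259, 320)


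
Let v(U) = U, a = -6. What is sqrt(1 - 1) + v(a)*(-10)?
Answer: 60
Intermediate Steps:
sqrt(1 - 1) + v(a)*(-10) = sqrt(1 - 1) - 6*(-10) = sqrt(0) + 60 = 0 + 60 = 60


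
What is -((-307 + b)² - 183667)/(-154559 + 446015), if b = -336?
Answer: -38297/48576 ≈ -0.78839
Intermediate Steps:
-((-307 + b)² - 183667)/(-154559 + 446015) = -((-307 - 336)² - 183667)/(-154559 + 446015) = -((-643)² - 183667)/291456 = -(413449 - 183667)/291456 = -229782/291456 = -1*38297/48576 = -38297/48576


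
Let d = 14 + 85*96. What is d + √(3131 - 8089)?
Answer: 8174 + I*√4958 ≈ 8174.0 + 70.413*I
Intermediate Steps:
d = 8174 (d = 14 + 8160 = 8174)
d + √(3131 - 8089) = 8174 + √(3131 - 8089) = 8174 + √(-4958) = 8174 + I*√4958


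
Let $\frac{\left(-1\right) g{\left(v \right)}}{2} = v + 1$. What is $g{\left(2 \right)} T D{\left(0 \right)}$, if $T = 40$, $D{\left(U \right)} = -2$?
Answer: $480$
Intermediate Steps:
$g{\left(v \right)} = -2 - 2 v$ ($g{\left(v \right)} = - 2 \left(v + 1\right) = - 2 \left(1 + v\right) = -2 - 2 v$)
$g{\left(2 \right)} T D{\left(0 \right)} = \left(-2 - 4\right) 40 \left(-2\right) = \left(-6\right) 40 \left(-2\right) = \left(-240\right) \left(-2\right) = 480$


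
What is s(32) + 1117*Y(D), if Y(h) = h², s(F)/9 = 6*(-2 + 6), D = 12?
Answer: 161064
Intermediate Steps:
s(F) = 216 (s(F) = 9*(6*(-2 + 6)) = 9*(6*4) = 9*24 = 216)
s(32) + 1117*Y(D) = 216 + 1117*12² = 216 + 1117*144 = 216 + 160848 = 161064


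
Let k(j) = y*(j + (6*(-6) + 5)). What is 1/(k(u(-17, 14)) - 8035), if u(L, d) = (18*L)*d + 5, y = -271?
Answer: 1/1159975 ≈ 8.6209e-7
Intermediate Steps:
u(L, d) = 5 + 18*L*d (u(L, d) = 18*L*d + 5 = 5 + 18*L*d)
k(j) = 8401 - 271*j (k(j) = -271*(j + (6*(-6) + 5)) = -271*(j + (-36 + 5)) = -271*(j - 31) = -271*(-31 + j) = 8401 - 271*j)
1/(k(u(-17, 14)) - 8035) = 1/((8401 - 271*(5 + 18*(-17)*14)) - 8035) = 1/((8401 - 271*(5 - 4284)) - 8035) = 1/((8401 - 271*(-4279)) - 8035) = 1/((8401 + 1159609) - 8035) = 1/(1168010 - 8035) = 1/1159975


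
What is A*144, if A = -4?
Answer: -576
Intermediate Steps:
A*144 = -4*144 = -576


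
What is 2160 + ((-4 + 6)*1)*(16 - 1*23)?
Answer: 2146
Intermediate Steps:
2160 + ((-4 + 6)*1)*(16 - 1*23) = 2160 + (2*1)*(16 - 23) = 2160 + 2*(-7) = 2160 - 14 = 2146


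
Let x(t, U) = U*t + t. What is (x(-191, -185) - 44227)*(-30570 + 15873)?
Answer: 133492851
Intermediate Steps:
x(t, U) = t + U*t
(x(-191, -185) - 44227)*(-30570 + 15873) = (-191*(1 - 185) - 44227)*(-30570 + 15873) = (-191*(-184) - 44227)*(-14697) = (35144 - 44227)*(-14697) = -9083*(-14697) = 133492851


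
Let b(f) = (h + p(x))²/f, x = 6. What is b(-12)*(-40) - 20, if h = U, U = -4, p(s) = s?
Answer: -20/3 ≈ -6.6667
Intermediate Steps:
h = -4
b(f) = 4/f (b(f) = (-4 + 6)²/f = 2²/f = 4/f)
b(-12)*(-40) - 20 = (4/(-12))*(-40) - 20 = (4*(-1/12))*(-40) - 20 = -⅓*(-40) - 20 = 40/3 - 20 = -20/3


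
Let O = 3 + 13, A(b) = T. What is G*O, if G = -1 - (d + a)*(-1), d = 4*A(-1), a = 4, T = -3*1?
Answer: -144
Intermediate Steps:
T = -3
A(b) = -3
d = -12 (d = 4*(-3) = -12)
O = 16
G = -9 (G = -1 - (-12 + 4)*(-1) = -1 - (-8)*(-1) = -1 - 1*8 = -1 - 8 = -9)
G*O = -9*16 = -144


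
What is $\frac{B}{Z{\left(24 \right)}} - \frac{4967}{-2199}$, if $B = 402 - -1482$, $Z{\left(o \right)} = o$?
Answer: $\frac{355177}{4398} \approx 80.759$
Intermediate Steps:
$B = 1884$ ($B = 402 + 1482 = 1884$)
$\frac{B}{Z{\left(24 \right)}} - \frac{4967}{-2199} = \frac{1884}{24} - \frac{4967}{-2199} = 1884 \cdot \frac{1}{24} - - \frac{4967}{2199} = \frac{157}{2} + \frac{4967}{2199} = \frac{355177}{4398}$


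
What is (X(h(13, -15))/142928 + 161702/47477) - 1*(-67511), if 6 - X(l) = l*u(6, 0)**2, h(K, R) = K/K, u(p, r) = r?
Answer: 229069380013767/3392896328 ≈ 67514.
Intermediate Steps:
h(K, R) = 1
X(l) = 6 (X(l) = 6 - l*0**2 = 6 - l*0 = 6 - 1*0 = 6 + 0 = 6)
(X(h(13, -15))/142928 + 161702/47477) - 1*(-67511) = (6/142928 + 161702/47477) - 1*(-67511) = (6*(1/142928) + 161702*(1/47477)) + 67511 = (3/71464 + 161702/47477) + 67511 = 11556014159/3392896328 + 67511 = 229069380013767/3392896328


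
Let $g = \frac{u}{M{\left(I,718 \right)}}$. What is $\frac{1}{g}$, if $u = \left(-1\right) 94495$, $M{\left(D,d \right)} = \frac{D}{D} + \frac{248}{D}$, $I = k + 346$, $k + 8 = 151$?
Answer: $- \frac{737}{46208055} \approx -1.595 \cdot 10^{-5}$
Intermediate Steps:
$k = 143$ ($k = -8 + 151 = 143$)
$I = 489$ ($I = 143 + 346 = 489$)
$M{\left(D,d \right)} = 1 + \frac{248}{D}$
$u = -94495$
$g = - \frac{46208055}{737}$ ($g = - \frac{94495}{\frac{1}{489} \left(248 + 489\right)} = - \frac{94495}{\frac{1}{489} \cdot 737} = - \frac{94495}{\frac{737}{489}} = \left(-94495\right) \frac{489}{737} = - \frac{46208055}{737} \approx -62698.0$)
$\frac{1}{g} = \frac{1}{- \frac{46208055}{737}} = - \frac{737}{46208055}$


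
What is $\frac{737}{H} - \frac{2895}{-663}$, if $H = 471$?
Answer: $\frac{617392}{104091} \approx 5.9313$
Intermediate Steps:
$\frac{737}{H} - \frac{2895}{-663} = \frac{737}{471} - \frac{2895}{-663} = 737 \cdot \frac{1}{471} - - \frac{965}{221} = \frac{737}{471} + \frac{965}{221} = \frac{617392}{104091}$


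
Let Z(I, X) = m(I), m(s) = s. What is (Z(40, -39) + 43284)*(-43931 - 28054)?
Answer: -3118678140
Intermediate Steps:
Z(I, X) = I
(Z(40, -39) + 43284)*(-43931 - 28054) = (40 + 43284)*(-43931 - 28054) = 43324*(-71985) = -3118678140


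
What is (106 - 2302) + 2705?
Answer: 509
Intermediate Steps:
(106 - 2302) + 2705 = -2196 + 2705 = 509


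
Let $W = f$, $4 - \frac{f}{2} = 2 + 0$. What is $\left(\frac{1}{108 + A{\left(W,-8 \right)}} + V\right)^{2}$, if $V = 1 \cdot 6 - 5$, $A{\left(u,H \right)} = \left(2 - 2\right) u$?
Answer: $\frac{11881}{11664} \approx 1.0186$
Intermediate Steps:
$f = 4$ ($f = 8 - 2 \left(2 + 0\right) = 8 - 4 = 4$)
$W = 4$
$A{\left(u,H \right)} = 0$ ($A{\left(u,H \right)} = 0 u = 0$)
$V = 1$ ($V = 6 - 5 = 1$)
$\left(\frac{1}{108 + A{\left(W,-8 \right)}} + V\right)^{2} = \left(\frac{1}{108 + 0} + 1\right)^{2} = \left(\frac{1}{108} + 1\right)^{2} = \left(\frac{109}{108}\right)^{2} = \frac{11881}{11664}$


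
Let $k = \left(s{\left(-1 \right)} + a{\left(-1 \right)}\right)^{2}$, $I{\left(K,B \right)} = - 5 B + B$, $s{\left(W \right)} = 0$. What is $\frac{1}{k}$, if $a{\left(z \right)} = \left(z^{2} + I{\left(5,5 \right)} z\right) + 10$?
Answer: $\frac{1}{961} \approx 0.0010406$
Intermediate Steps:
$I{\left(K,B \right)} = - 4 B$
$a{\left(z \right)} = 10 + z^{2} - 20 z$ ($a{\left(z \right)} = \left(z^{2} + \left(-4\right) 5 z\right) + 10 = \left(z^{2} - 20 z\right) + 10 = 10 + z^{2} - 20 z$)
$k = 961$ ($k = \left(0 + \left(10 + \left(-1\right)^{2} - -20\right)\right)^{2} = \left(0 + \left(10 + 1 + 20\right)\right)^{2} = \left(0 + 31\right)^{2} = 31^{2} = 961$)
$\frac{1}{k} = \frac{1}{961}$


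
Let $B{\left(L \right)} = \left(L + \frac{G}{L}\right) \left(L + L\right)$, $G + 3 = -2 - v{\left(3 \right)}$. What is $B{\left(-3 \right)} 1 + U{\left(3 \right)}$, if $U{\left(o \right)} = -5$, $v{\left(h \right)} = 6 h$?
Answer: $-33$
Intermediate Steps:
$G = -23$ ($G = -3 - \left(2 + 6 \cdot 3\right) = -3 - 20 = -23$)
$B{\left(L \right)} = 2 L \left(L - \frac{23}{L}\right)$ ($B{\left(L \right)} = \left(L - \frac{23}{L}\right) \left(L + L\right) = \left(L - \frac{23}{L}\right) 2 L = 2 L \left(L - \frac{23}{L}\right)$)
$B{\left(-3 \right)} 1 + U{\left(3 \right)} = \left(-46 + 2 \left(-3\right)^{2}\right) 1 - 5 = \left(-46 + 2 \cdot 9\right) 1 - 5 = \left(-46 + 18\right) 1 - 5 = \left(-28\right) 1 - 5 = -28 - 5 = -33$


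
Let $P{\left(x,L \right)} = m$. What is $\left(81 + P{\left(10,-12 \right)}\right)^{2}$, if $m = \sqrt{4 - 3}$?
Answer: $6724$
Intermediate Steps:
$m = 1$ ($m = \sqrt{1} = 1$)
$P{\left(x,L \right)} = 1$
$\left(81 + P{\left(10,-12 \right)}\right)^{2} = \left(81 + 1\right)^{2} = 82^{2} = 6724$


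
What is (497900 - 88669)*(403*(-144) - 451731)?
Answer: -208610822253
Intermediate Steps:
(497900 - 88669)*(403*(-144) - 451731) = 409231*(-58032 - 451731) = 409231*(-509763) = -208610822253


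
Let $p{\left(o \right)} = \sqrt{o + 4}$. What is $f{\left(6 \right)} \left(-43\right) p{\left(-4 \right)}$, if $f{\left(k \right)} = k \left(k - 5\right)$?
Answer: $0$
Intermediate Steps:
$f{\left(k \right)} = k \left(-5 + k\right)$
$p{\left(o \right)} = \sqrt{4 + o}$
$f{\left(6 \right)} \left(-43\right) p{\left(-4 \right)} = 6 \left(-5 + 6\right) \left(-43\right) \sqrt{4 - 4} = 6 \cdot 1 \left(-43\right) \sqrt{0} = 6 \left(-43\right) 0 = \left(-258\right) 0 = 0$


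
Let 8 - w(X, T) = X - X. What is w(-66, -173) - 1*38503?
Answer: -38495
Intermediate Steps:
w(X, T) = 8 (w(X, T) = 8 - (X - X) = 8 - 1*0 = 8 + 0 = 8)
w(-66, -173) - 1*38503 = 8 - 1*38503 = 8 - 38503 = -38495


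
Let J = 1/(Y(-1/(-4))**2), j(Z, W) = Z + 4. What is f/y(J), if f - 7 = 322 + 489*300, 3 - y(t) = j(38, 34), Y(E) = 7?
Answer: -147029/39 ≈ -3770.0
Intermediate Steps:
j(Z, W) = 4 + Z
J = 1/49 (J = 1/(7**2) = 1/49 ≈ 0.020408)
y(t) = -39 (y(t) = 3 - (4 + 38) = 3 - 1*42 = 3 - 42 = -39)
f = 147029 (f = 7 + (322 + 489*300) = 7 + (322 + 146700) = 7 + 147022 = 147029)
f/y(J) = 147029/(-39) = 147029*(-1/39) = -147029/39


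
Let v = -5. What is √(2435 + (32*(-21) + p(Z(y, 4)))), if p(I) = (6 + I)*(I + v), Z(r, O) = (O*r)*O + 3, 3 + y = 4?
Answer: √2113 ≈ 45.967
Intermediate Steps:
y = 1 (y = -3 + 4 = 1)
Z(r, O) = 3 + r*O² (Z(r, O) = r*O² + 3 = 3 + r*O²)
p(I) = (-5 + I)*(6 + I) (p(I) = (6 + I)*(I - 5) = (6 + I)*(-5 + I) = (-5 + I)*(6 + I))
√(2435 + (32*(-21) + p(Z(y, 4)))) = √(2435 + (32*(-21) + (-30 + (3 + 1*4²) + (3 + 1*4²)²))) = √(2435 + (-672 + (-30 + (3 + 1*16) + (3 + 1*16)²))) = √(2435 + (-672 + (-30 + (3 + 16) + (3 + 16)²))) = √(2435 + (-672 + (-30 + 19 + 19²))) = √(2435 + (-672 + (-30 + 19 + 361))) = √(2435 + (-672 + 350)) = √(2435 - 322) = √2113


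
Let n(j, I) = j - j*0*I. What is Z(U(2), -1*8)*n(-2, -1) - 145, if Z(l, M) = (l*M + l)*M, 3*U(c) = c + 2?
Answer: -883/3 ≈ -294.33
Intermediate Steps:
n(j, I) = j (n(j, I) = j - 0*I = j - 1*0 = j + 0 = j)
U(c) = ⅔ + c/3 (U(c) = (c + 2)/3 = (2 + c)/3 = ⅔ + c/3)
Z(l, M) = M*(l + M*l) (Z(l, M) = (M*l + l)*M = (l + M*l)*M = M*(l + M*l))
Z(U(2), -1*8)*n(-2, -1) - 145 = ((-1*8)*(⅔ + (⅓)*2)*(1 - 1*8))*(-2) - 145 = -8*(⅔ + ⅔)*(1 - 8)*(-2) - 145 = -8*4/3*(-7)*(-2) - 145 = (224/3)*(-2) - 145 = -448/3 - 145 = -883/3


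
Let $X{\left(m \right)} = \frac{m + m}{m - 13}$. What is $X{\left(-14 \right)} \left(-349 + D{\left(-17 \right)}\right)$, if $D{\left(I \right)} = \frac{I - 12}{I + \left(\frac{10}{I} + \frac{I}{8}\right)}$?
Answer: $- \frac{414100}{1149} \approx -360.4$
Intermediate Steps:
$X{\left(m \right)} = \frac{2 m}{-13 + m}$
$D{\left(I \right)} = \frac{-12 + I}{\frac{10}{I} + \frac{9 I}{8}}$ ($D{\left(I \right)} = \frac{-12 + I}{I + \left(\frac{10}{I} + I \frac{1}{8}\right)} = \frac{-12 + I}{I + \left(\frac{10}{I} + \frac{I}{8}\right)} = \frac{-12 + I}{\frac{10}{I} + \frac{9 I}{8}}$)
$X{\left(-14 \right)} \left(-349 + D{\left(-17 \right)}\right) = 2 \left(-14\right) \frac{1}{-13 - 14} \left(-349 + 8 \left(-17\right) \frac{1}{80 + 9 \left(-17\right)^{2}} \left(-12 - 17\right)\right) = 2 \left(-14\right) \frac{1}{-27} \left(-349 + 8 \left(-17\right) \frac{1}{80 + 9 \cdot 289} \left(-29\right)\right) = 2 \left(-14\right) \left(- \frac{1}{27}\right) \left(-349 + 8 \left(-17\right) \frac{1}{80 + 2601} \left(-29\right)\right) = \frac{28 \left(-349 + 8 \left(-17\right) \frac{1}{2681} \left(-29\right)\right)}{27} = \frac{28 \left(-349 + \frac{3944}{2681}\right)}{27} = \frac{28}{27} \left(- \frac{931725}{2681}\right) = - \frac{414100}{1149}$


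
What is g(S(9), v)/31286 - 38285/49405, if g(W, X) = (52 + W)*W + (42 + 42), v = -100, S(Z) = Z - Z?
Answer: -119363449/154568483 ≈ -0.77224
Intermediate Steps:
S(Z) = 0
g(W, X) = 84 + W*(52 + W) (g(W, X) = W*(52 + W) + 84 = 84 + W*(52 + W))
g(S(9), v)/31286 - 38285/49405 = (84 + 0**2 + 52*0)/31286 - 38285/49405 = (84 + 0 + 0)*(1/31286) - 38285*1/49405 = 84*(1/31286) - 7657/9881 = 42/15643 - 7657/9881 = -119363449/154568483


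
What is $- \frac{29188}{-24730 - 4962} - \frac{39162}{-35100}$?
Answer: $\frac{7010567}{3340350} \approx 2.0988$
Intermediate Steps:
$- \frac{29188}{-24730 - 4962} - \frac{39162}{-35100} = - \frac{29188}{-29692} - - \frac{6527}{5850} = \left(-29188\right) \left(- \frac{1}{29692}\right) + \frac{6527}{5850} = \frac{7297}{7423} + \frac{6527}{5850} = \frac{7010567}{3340350}$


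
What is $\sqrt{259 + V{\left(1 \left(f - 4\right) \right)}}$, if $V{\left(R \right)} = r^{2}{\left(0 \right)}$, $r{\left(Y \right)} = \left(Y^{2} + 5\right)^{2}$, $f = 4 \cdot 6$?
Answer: $2 \sqrt{221} \approx 29.732$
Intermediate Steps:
$f = 24$
$r{\left(Y \right)} = \left(5 + Y^{2}\right)^{2}$
$V{\left(R \right)} = 625$ ($V{\left(R \right)} = \left(\left(5 + 0^{2}\right)^{2}\right)^{2} = \left(\left(5 + 0\right)^{2}\right)^{2} = \left(5^{2}\right)^{2} = 25^{2} = 625$)
$\sqrt{259 + V{\left(1 \left(f - 4\right) \right)}} = \sqrt{259 + 625} = \sqrt{884} = 2 \sqrt{221}$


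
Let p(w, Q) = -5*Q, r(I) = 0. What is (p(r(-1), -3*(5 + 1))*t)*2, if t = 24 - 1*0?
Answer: 4320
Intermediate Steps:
t = 24 (t = 24 + 0 = 24)
(p(r(-1), -3*(5 + 1))*t)*2 = (-(-15)*(5 + 1)*24)*2 = (-(-15)*6*24)*2 = (-5*(-18)*24)*2 = (90*24)*2 = 2160*2 = 4320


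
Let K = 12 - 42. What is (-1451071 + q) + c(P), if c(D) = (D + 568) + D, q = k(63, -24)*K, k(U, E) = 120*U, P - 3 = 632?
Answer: -1676033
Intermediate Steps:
P = 635 (P = 3 + 632 = 635)
K = -30
q = -226800 (q = (120*63)*(-30) = 7560*(-30) = -226800)
c(D) = 568 + 2*D (c(D) = (568 + D) + D = 568 + 2*D)
(-1451071 + q) + c(P) = (-1451071 - 226800) + (568 + 2*635) = -1677871 + (568 + 1270) = -1677871 + 1838 = -1676033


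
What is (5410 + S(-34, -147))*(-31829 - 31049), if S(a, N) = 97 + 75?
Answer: -350984996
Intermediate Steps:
S(a, N) = 172
(5410 + S(-34, -147))*(-31829 - 31049) = (5410 + 172)*(-31829 - 31049) = 5582*(-62878) = -350984996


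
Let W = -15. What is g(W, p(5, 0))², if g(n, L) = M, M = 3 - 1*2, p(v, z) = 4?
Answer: 1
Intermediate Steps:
M = 1 (M = 3 - 2 = 1)
g(n, L) = 1
g(W, p(5, 0))² = 1² = 1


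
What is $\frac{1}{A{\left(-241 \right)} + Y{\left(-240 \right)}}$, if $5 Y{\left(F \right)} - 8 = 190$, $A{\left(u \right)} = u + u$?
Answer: $- \frac{5}{2212} \approx -0.0022604$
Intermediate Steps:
$A{\left(u \right)} = 2 u$
$Y{\left(F \right)} = \frac{198}{5}$ ($Y{\left(F \right)} = \frac{8}{5} + \frac{1}{5} \cdot 190 = \frac{8}{5} + 38 = \frac{198}{5}$)
$\frac{1}{A{\left(-241 \right)} + Y{\left(-240 \right)}} = \frac{1}{2 \left(-241\right) + \frac{198}{5}} = \frac{1}{-482 + \frac{198}{5}} = \frac{1}{- \frac{2212}{5}} = - \frac{5}{2212}$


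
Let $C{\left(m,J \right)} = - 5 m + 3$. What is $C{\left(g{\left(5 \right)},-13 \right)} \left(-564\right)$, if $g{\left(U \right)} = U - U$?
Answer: $-1692$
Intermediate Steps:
$g{\left(U \right)} = 0$
$C{\left(m,J \right)} = 3 - 5 m$
$C{\left(g{\left(5 \right)},-13 \right)} \left(-564\right) = \left(3 - 0\right) \left(-564\right) = \left(3 + 0\right) \left(-564\right) = 3 \left(-564\right) = -1692$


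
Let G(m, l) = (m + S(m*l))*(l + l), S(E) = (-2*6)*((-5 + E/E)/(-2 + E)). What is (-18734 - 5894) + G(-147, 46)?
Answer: -64516136/1691 ≈ -38153.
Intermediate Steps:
S(E) = 48/(-2 + E) (S(E) = -12*(-5 + 1)/(-2 + E) = -(-48)/(-2 + E) = 48/(-2 + E))
G(m, l) = 2*l*(m + 48/(-2 + l*m)) (G(m, l) = (m + 48/(-2 + m*l))*(l + l) = (m + 48/(-2 + l*m))*(2*l) = 2*l*(m + 48/(-2 + l*m)))
(-18734 - 5894) + G(-147, 46) = (-18734 - 5894) + 2*46*(48 - 147*(-2 + 46*(-147)))/(-2 + 46*(-147)) = -24628 + 2*46*(48 - 147*(-2 - 6762))/(-2 - 6762) = -24628 + 2*46*(48 - 147*(-6764))/(-6764) = -24628 + 2*46*(-1/6764)*(48 + 994308) = -24628 + 2*46*(-1/6764)*994356 = -24628 - 22870188/1691 = -64516136/1691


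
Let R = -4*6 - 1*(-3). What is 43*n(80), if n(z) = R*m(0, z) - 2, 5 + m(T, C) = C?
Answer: -67811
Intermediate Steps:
m(T, C) = -5 + C
R = -21 (R = -24 + 3 = -21)
n(z) = 103 - 21*z (n(z) = -21*(-5 + z) - 2 = (105 - 21*z) - 2 = 103 - 21*z)
43*n(80) = 43*(103 - 21*80) = 43*(103 - 1680) = 43*(-1577) = -67811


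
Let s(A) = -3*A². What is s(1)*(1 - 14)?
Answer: 39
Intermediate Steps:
s(1)*(1 - 14) = (-3*1²)*(1 - 14) = -3*1*(-13) = -3*(-13) = 39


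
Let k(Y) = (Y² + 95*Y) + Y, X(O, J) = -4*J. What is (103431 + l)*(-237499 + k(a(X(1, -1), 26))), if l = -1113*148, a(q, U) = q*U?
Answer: 13282131807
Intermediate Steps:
a(q, U) = U*q
l = -164724
k(Y) = Y² + 96*Y
(103431 + l)*(-237499 + k(a(X(1, -1), 26))) = (103431 - 164724)*(-237499 + (26*(-4*(-1)))*(96 + 26*(-4*(-1)))) = -61293*(-237499 + (26*4)*(96 + 26*4)) = -61293*(-237499 + 104*(96 + 104)) = -61293*(-237499 + 104*200) = -61293*(-237499 + 20800) = -61293*(-216699) = 13282131807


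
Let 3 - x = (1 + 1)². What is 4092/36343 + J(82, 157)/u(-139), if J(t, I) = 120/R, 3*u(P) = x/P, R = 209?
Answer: 1819458948/7595687 ≈ 239.54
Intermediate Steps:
x = -1 (x = 3 - (1 + 1)² = 3 - 1*2² = 3 - 1*4 = 3 - 4 = -1)
u(P) = -1/(3*P) (u(P) = (-1/P)/3 = -1/(3*P))
J(t, I) = 120/209
4092/36343 + J(82, 157)/u(-139) = 4092/36343 + 120/(209*((-⅓/(-139)))) = 4092*(1/36343) + 120/(209*((-⅓*(-1/139)))) = 4092/36343 + 120/(209*(1/417)) = 4092/36343 + (120/209)*417 = 4092/36343 + 50040/209 = 1819458948/7595687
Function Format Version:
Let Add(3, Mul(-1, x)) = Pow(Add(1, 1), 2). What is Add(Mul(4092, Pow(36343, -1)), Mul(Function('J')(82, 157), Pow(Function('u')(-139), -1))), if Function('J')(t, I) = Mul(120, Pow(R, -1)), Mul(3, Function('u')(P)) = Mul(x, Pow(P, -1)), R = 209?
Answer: Rational(1819458948, 7595687) ≈ 239.54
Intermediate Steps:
x = -1 (x = Add(3, Mul(-1, Pow(Add(1, 1), 2))) = Add(3, Mul(-1, Pow(2, 2))) = Add(3, Mul(-1, 4)) = Add(3, -4) = -1)
Function('u')(P) = Mul(Rational(-1, 3), Pow(P, -1)) (Function('u')(P) = Mul(Rational(1, 3), Mul(-1, Pow(P, -1))) = Mul(Rational(-1, 3), Pow(P, -1)))
Function('J')(t, I) = Rational(120, 209) (Function('J')(t, I) = Mul(120, Pow(209, -1)) = Mul(120, Rational(1, 209)) = Rational(120, 209))
Add(Mul(4092, Pow(36343, -1)), Mul(Function('J')(82, 157), Pow(Function('u')(-139), -1))) = Add(Mul(4092, Pow(36343, -1)), Mul(Rational(120, 209), Pow(Mul(Rational(-1, 3), Pow(-139, -1)), -1))) = Add(Mul(4092, Rational(1, 36343)), Mul(Rational(120, 209), Pow(Mul(Rational(-1, 3), Rational(-1, 139)), -1))) = Add(Rational(4092, 36343), Mul(Rational(120, 209), Pow(Rational(1, 417), -1))) = Add(Rational(4092, 36343), Mul(Rational(120, 209), 417)) = Add(Rational(4092, 36343), Rational(50040, 209)) = Rational(1819458948, 7595687)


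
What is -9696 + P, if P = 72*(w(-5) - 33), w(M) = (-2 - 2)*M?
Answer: -10632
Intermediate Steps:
w(M) = -4*M
P = -936 (P = 72*(-4*(-5) - 33) = 72*(20 - 33) = 72*(-13) = -936)
-9696 + P = -9696 - 936 = -10632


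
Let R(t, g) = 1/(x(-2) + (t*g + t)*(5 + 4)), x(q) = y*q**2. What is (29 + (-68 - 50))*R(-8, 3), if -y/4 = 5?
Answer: 89/368 ≈ 0.24185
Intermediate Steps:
y = -20 (y = -4*5 = -20)
x(q) = -20*q**2
R(t, g) = 1/(-80 + 9*t + 9*g*t) (R(t, g) = 1/(-20*(-2)**2 + (t*g + t)*(5 + 4)) = 1/(-20*4 + (g*t + t)*9) = 1/(-80 + (t + g*t)*9) = 1/(-80 + (9*t + 9*g*t)) = 1/(-80 + 9*t + 9*g*t))
(29 + (-68 - 50))*R(-8, 3) = (29 + (-68 - 50))/(-80 + 9*(-8) + 9*3*(-8)) = (29 - 118)/(-80 - 72 - 216) = -89/(-368) = -89*(-1/368) = 89/368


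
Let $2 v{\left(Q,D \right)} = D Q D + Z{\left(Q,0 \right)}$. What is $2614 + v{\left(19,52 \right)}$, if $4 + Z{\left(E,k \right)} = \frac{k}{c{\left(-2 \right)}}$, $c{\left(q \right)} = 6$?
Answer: $28300$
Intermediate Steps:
$Z{\left(E,k \right)} = -4 + \frac{k}{6}$
$v{\left(Q,D \right)} = -2 + \frac{Q D^{2}}{2}$ ($v{\left(Q,D \right)} = \frac{D Q D + \left(-4 + \frac{1}{6} \cdot 0\right)}{2} = \frac{Q D^{2} + \left(-4 + 0\right)}{2} = \frac{Q D^{2} - 4}{2} = \frac{-4 + Q D^{2}}{2} = -2 + \frac{Q D^{2}}{2}$)
$2614 + v{\left(19,52 \right)} = 2614 - \left(2 - \frac{19 \cdot 52^{2}}{2}\right) = 2614 - \left(2 - 25688\right) = 2614 + \left(-2 + 25688\right) = 2614 + 25686 = 28300$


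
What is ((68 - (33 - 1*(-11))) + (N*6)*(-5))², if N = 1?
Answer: 36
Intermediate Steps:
((68 - (33 - 1*(-11))) + (N*6)*(-5))² = ((68 - (33 - 1*(-11))) + (1*6)*(-5))² = ((68 - (33 + 11)) + 6*(-5))² = ((68 - 1*44) - 30)² = ((68 - 44) - 30)² = (24 - 30)² = (-6)² = 36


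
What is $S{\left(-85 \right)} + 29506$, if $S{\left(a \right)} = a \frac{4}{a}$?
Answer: $29510$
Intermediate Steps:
$S{\left(a \right)} = 4$
$S{\left(-85 \right)} + 29506 = 4 + 29506 = 29510$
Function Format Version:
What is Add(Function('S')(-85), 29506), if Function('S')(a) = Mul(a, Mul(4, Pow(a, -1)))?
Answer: 29510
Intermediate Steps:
Function('S')(a) = 4
Add(Function('S')(-85), 29506) = Add(4, 29506) = 29510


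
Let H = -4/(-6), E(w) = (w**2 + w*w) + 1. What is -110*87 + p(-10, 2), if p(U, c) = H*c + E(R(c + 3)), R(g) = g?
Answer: -28553/3 ≈ -9517.7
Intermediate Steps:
E(w) = 1 + 2*w**2 (E(w) = (w**2 + w**2) + 1 = 2*w**2 + 1 = 1 + 2*w**2)
H = 2/3 (H = -4*(-1/6) = 2/3 ≈ 0.66667)
p(U, c) = 1 + 2*(3 + c)**2 + 2*c/3 (p(U, c) = 2*c/3 + (1 + 2*(c + 3)**2) = 2*c/3 + (1 + 2*(3 + c)**2) = 1 + 2*(3 + c)**2 + 2*c/3)
-110*87 + p(-10, 2) = -110*87 + (19 + 2*2**2 + (38/3)*2) = -9570 + (19 + 2*4 + 76/3) = -9570 + (19 + 8 + 76/3) = -9570 + 157/3 = -28553/3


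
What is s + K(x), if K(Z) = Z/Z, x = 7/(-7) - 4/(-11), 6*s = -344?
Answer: -169/3 ≈ -56.333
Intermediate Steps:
s = -172/3 (s = (⅙)*(-344) = -172/3 ≈ -57.333)
x = -7/11 (x = 7*(-⅐) - 4*(-1/11) = -1 + 4/11 = -7/11 ≈ -0.63636)
K(Z) = 1
s + K(x) = -172/3 + 1 = -169/3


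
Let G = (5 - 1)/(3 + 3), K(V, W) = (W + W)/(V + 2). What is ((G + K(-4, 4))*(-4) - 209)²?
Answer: 344569/9 ≈ 38285.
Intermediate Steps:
K(V, W) = 2*W/(2 + V) (K(V, W) = (2*W)/(2 + V) = 2*W/(2 + V))
G = ⅔ (G = 4/6 = 4*(⅙) = ⅔ ≈ 0.66667)
((G + K(-4, 4))*(-4) - 209)² = ((⅔ + 2*4/(2 - 4))*(-4) - 209)² = ((⅔ + 2*4/(-2))*(-4) - 209)² = ((⅔ + 2*4*(-½))*(-4) - 209)² = ((⅔ - 4)*(-4) - 209)² = (-10/3*(-4) - 209)² = (40/3 - 209)² = (-587/3)² = 344569/9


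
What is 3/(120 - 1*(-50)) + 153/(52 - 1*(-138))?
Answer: 1329/1615 ≈ 0.82291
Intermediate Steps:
3/(120 - 1*(-50)) + 153/(52 - 1*(-138)) = 3/(120 + 50) + 153/(52 + 138) = 3/170 + 153/190 = 1329/1615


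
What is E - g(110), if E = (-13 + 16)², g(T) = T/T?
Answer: 8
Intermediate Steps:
g(T) = 1
E = 9 (E = 3² = 9)
E - g(110) = 9 - 1*1 = 9 - 1 = 8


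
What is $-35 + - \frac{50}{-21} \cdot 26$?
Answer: $\frac{565}{21} \approx 26.905$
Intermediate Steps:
$-35 + - \frac{50}{-21} \cdot 26 = -35 + \left(-50\right) \left(- \frac{1}{21}\right) 26 = -35 + \frac{50}{21} \cdot 26 = -35 + \frac{1300}{21} = \frac{565}{21}$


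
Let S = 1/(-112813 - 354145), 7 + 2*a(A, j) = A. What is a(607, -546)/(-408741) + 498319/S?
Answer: -31703865358641794/136247 ≈ -2.3269e+11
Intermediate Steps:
a(A, j) = -7/2 + A/2
S = -1/466958 (S = 1/(-466958) = -1/466958 ≈ -2.1415e-6)
a(607, -546)/(-408741) + 498319/S = (-7/2 + (½)*607)/(-408741) + 498319/(-1/466958) = (-7/2 + 607/2)*(-1/408741) + 498319*(-466958) = 300*(-1/408741) - 232694043602 = -100/136247 - 232694043602 = -31703865358641794/136247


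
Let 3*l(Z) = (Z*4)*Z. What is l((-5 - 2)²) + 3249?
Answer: 19351/3 ≈ 6450.3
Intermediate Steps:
l(Z) = 4*Z²/3 (l(Z) = ((Z*4)*Z)/3 = ((4*Z)*Z)/3 = (4*Z²)/3 = 4*Z²/3)
l((-5 - 2)²) + 3249 = 4*((-5 - 2)²)²/3 + 3249 = 4*((-7)²)²/3 + 3249 = (4/3)*49² + 3249 = (4/3)*2401 + 3249 = 9604/3 + 3249 = 19351/3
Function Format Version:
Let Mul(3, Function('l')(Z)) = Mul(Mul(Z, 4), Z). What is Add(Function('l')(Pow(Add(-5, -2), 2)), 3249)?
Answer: Rational(19351, 3) ≈ 6450.3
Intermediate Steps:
Function('l')(Z) = Mul(Rational(4, 3), Pow(Z, 2)) (Function('l')(Z) = Mul(Rational(1, 3), Mul(Mul(Z, 4), Z)) = Mul(Rational(1, 3), Mul(Mul(4, Z), Z)) = Mul(Rational(1, 3), Mul(4, Pow(Z, 2))) = Mul(Rational(4, 3), Pow(Z, 2)))
Add(Function('l')(Pow(Add(-5, -2), 2)), 3249) = Add(Mul(Rational(4, 3), Pow(Pow(Add(-5, -2), 2), 2)), 3249) = Add(Mul(Rational(4, 3), Pow(Pow(-7, 2), 2)), 3249) = Add(Mul(Rational(4, 3), Pow(49, 2)), 3249) = Add(Mul(Rational(4, 3), 2401), 3249) = Add(Rational(9604, 3), 3249) = Rational(19351, 3)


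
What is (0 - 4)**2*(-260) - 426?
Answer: -4586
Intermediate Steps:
(0 - 4)**2*(-260) - 426 = (-4)**2*(-260) - 426 = 16*(-260) - 426 = -4160 - 426 = -4586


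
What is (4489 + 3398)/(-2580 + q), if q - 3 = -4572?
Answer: -2629/2383 ≈ -1.1032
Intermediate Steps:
q = -4569 (q = 3 - 4572 = -4569)
(4489 + 3398)/(-2580 + q) = (4489 + 3398)/(-2580 - 4569) = 7887/(-7149) = 7887*(-1/7149) = -2629/2383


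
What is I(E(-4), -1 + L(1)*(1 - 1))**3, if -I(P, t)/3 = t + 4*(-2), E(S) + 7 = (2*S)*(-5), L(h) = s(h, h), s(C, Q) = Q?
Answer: 19683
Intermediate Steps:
L(h) = h
E(S) = -7 - 10*S (E(S) = -7 + (2*S)*(-5) = -7 - 10*S)
I(P, t) = 24 - 3*t (I(P, t) = -3*(t + 4*(-2)) = -3*(t - 8) = -3*(-8 + t) = 24 - 3*t)
I(E(-4), -1 + L(1)*(1 - 1))**3 = (24 - 3*(-1 + 1*(1 - 1)))**3 = (24 - 3*(-1 + 1*0))**3 = (24 - 3*(-1 + 0))**3 = (24 - 3*(-1))**3 = (24 + 3)**3 = 27**3 = 19683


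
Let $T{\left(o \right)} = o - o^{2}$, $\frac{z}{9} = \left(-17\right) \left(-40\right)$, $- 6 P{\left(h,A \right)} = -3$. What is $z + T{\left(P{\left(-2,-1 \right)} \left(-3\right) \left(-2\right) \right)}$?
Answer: $6114$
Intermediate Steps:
$P{\left(h,A \right)} = \frac{1}{2}$ ($P{\left(h,A \right)} = \left(- \frac{1}{6}\right) \left(-3\right) = \frac{1}{2}$)
$z = 6120$ ($z = 9 \left(\left(-17\right) \left(-40\right)\right) = 9 \cdot 680 = 6120$)
$z + T{\left(P{\left(-2,-1 \right)} \left(-3\right) \left(-2\right) \right)} = 6120 + \frac{1}{2} \left(-3\right) \left(-2\right) \left(1 - \frac{1}{2} \left(-3\right) \left(-2\right)\right) = 6120 + \left(- \frac{3}{2}\right) \left(-2\right) \left(1 - \left(- \frac{3}{2}\right) \left(-2\right)\right) = 6120 + 3 \left(1 - 3\right) = 6120 + 3 \left(-2\right) = 6120 - 6 = 6114$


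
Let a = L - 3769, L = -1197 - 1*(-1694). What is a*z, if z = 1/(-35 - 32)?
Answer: 3272/67 ≈ 48.836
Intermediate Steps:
L = 497 (L = -1197 + 1694 = 497)
z = -1/67 (z = 1/(-67) = -1/67 ≈ -0.014925)
a = -3272 (a = 497 - 3769 = -3272)
a*z = -3272*(-1/67) = 3272/67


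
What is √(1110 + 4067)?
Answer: √5177 ≈ 71.951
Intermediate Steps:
√(1110 + 4067) = √5177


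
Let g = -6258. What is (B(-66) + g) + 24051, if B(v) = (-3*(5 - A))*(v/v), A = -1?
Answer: 17775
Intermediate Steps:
B(v) = -18 (B(v) = (-3*(5 - 1*(-1)))*(v/v) = -3*(5 + 1)*1 = -3*6*1 = -18*1 = -18)
(B(-66) + g) + 24051 = (-18 - 6258) + 24051 = -6276 + 24051 = 17775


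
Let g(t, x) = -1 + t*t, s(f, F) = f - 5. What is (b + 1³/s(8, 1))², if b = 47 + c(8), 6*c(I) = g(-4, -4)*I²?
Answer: 386884/9 ≈ 42987.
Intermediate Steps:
s(f, F) = -5 + f
g(t, x) = -1 + t²
c(I) = 5*I²/2 (c(I) = ((-1 + (-4)²)*I²)/6 = ((-1 + 16)*I²)/6 = (15*I²)/6 = 5*I²/2)
b = 207 (b = 47 + (5/2)*8² = 47 + (5/2)*64 = 47 + 160 = 207)
(b + 1³/s(8, 1))² = (207 + 1³/(-5 + 8))² = (207 + 1/3)² = (207 + 1*(⅓))² = (207 + ⅓)² = (622/3)² = 386884/9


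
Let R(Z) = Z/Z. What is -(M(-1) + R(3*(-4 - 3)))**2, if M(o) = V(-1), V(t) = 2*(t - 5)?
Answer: -121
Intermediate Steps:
V(t) = -10 + 2*t (V(t) = 2*(-5 + t) = -10 + 2*t)
M(o) = -12 (M(o) = -10 + 2*(-1) = -10 - 2 = -12)
R(Z) = 1
-(M(-1) + R(3*(-4 - 3)))**2 = -(-12 + 1)**2 = -1*(-11)**2 = -1*121 = -121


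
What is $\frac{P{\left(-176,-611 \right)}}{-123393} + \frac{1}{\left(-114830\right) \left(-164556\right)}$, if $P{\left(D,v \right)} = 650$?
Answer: $- \frac{4094125812869}{777209956157880} \approx -0.0052677$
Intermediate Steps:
$\frac{P{\left(-176,-611 \right)}}{-123393} + \frac{1}{\left(-114830\right) \left(-164556\right)} = \frac{650}{-123393} + \frac{1}{\left(-114830\right) \left(-164556\right)} = 650 \left(- \frac{1}{123393}\right) - - \frac{1}{18895965480} = - \frac{650}{123393} + \frac{1}{18895965480} = - \frac{4094125812869}{777209956157880}$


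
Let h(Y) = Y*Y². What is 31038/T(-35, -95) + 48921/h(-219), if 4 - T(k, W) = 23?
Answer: -108669096647/66521907 ≈ -1633.6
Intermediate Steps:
T(k, W) = -19 (T(k, W) = 4 - 1*23 = 4 - 23 = -19)
h(Y) = Y³
31038/T(-35, -95) + 48921/h(-219) = 31038/(-19) + 48921/((-219)³) = 31038*(-1/19) + 48921/(-10503459) = -31038/19 + 48921*(-1/10503459) = -31038/19 - 16307/3501153 = -108669096647/66521907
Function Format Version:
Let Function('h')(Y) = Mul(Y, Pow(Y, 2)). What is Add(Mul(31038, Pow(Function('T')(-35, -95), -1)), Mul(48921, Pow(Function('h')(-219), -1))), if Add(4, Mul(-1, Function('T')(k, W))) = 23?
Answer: Rational(-108669096647, 66521907) ≈ -1633.6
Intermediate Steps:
Function('T')(k, W) = -19 (Function('T')(k, W) = Add(4, Mul(-1, 23)) = Add(4, -23) = -19)
Function('h')(Y) = Pow(Y, 3)
Add(Mul(31038, Pow(Function('T')(-35, -95), -1)), Mul(48921, Pow(Function('h')(-219), -1))) = Add(Mul(31038, Pow(-19, -1)), Mul(48921, Pow(Pow(-219, 3), -1))) = Add(Mul(31038, Rational(-1, 19)), Mul(48921, Pow(-10503459, -1))) = Add(Rational(-31038, 19), Mul(48921, Rational(-1, 10503459))) = Add(Rational(-31038, 19), Rational(-16307, 3501153)) = Rational(-108669096647, 66521907)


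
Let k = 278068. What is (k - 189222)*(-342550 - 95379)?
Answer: -38908239934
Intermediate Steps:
(k - 189222)*(-342550 - 95379) = (278068 - 189222)*(-342550 - 95379) = 88846*(-437929) = -38908239934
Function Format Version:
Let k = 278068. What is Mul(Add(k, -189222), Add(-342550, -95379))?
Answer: -38908239934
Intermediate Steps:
Mul(Add(k, -189222), Add(-342550, -95379)) = Mul(Add(278068, -189222), Add(-342550, -95379)) = Mul(88846, -437929) = -38908239934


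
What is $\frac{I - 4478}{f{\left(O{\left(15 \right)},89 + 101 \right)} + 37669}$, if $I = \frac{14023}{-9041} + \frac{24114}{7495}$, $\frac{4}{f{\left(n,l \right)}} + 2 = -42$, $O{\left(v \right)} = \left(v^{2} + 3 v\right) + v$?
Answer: $- \frac{3336593091931}{28077849031610} \approx -0.11883$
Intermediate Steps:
$O{\left(v \right)} = v^{2} + 4 v$
$f{\left(n,l \right)} = - \frac{1}{11}$ ($f{\left(n,l \right)} = \frac{4}{-2 - 42} = \frac{4}{-44} = 4 \left(- \frac{1}{44}\right) = - \frac{1}{11}$)
$I = \frac{112912289}{67762295}$ ($I = 14023 \left(- \frac{1}{9041}\right) + 24114 \cdot \frac{1}{7495} = - \frac{14023}{9041} + \frac{24114}{7495} = \frac{112912289}{67762295} \approx 1.6663$)
$\frac{I - 4478}{f{\left(O{\left(15 \right)},89 + 101 \right)} + 37669} = \frac{\frac{112912289}{67762295} - 4478}{- \frac{1}{11} + 37669} = - \frac{303326644721}{67762295 \cdot \frac{414358}{11}} = \left(- \frac{303326644721}{67762295}\right) \frac{11}{414358} = - \frac{3336593091931}{28077849031610}$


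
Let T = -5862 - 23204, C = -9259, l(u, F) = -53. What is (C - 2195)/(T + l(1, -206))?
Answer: 11454/29119 ≈ 0.39335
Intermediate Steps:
T = -29066
(C - 2195)/(T + l(1, -206)) = (-9259 - 2195)/(-29066 - 53) = -11454/(-29119) = -11454*(-1/29119) = 11454/29119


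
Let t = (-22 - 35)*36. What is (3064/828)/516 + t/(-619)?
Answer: 109826189/33058314 ≈ 3.3222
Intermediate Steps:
t = -2052 (t = -57*36 = -2052)
(3064/828)/516 + t/(-619) = (3064/828)/516 - 2052/(-619) = (3064*(1/828))*(1/516) - 2052*(-1/619) = (766/207)*(1/516) + 2052/619 = 383/53406 + 2052/619 = 109826189/33058314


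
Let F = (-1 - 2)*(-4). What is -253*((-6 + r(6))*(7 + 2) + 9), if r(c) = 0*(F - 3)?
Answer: 11385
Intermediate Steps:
F = 12 (F = -3*(-4) = 12)
r(c) = 0 (r(c) = 0*(12 - 3) = 0*9 = 0)
-253*((-6 + r(6))*(7 + 2) + 9) = -253*((-6 + 0)*(7 + 2) + 9) = -253*(-6*9 + 9) = -253*(-54 + 9) = -253*(-45) = 11385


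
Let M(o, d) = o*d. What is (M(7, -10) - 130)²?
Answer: 40000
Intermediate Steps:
M(o, d) = d*o
(M(7, -10) - 130)² = (-10*7 - 130)² = (-70 - 130)² = (-200)² = 40000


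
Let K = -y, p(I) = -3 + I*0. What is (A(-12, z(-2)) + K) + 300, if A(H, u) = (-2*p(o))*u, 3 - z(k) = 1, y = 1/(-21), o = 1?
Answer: 6553/21 ≈ 312.05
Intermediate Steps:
y = -1/21 ≈ -0.047619
z(k) = 2 (z(k) = 3 - 1*1 = 3 - 1 = 2)
p(I) = -3 (p(I) = -3 + 0 = -3)
K = 1/21 (K = -1*(-1/21) = 1/21 ≈ 0.047619)
A(H, u) = 6*u (A(H, u) = (-2*(-3))*u = 6*u)
(A(-12, z(-2)) + K) + 300 = (6*2 + 1/21) + 300 = (12 + 1/21) + 300 = 253/21 + 300 = 6553/21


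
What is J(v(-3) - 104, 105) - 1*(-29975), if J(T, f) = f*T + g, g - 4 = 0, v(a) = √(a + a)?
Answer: 19059 + 105*I*√6 ≈ 19059.0 + 257.2*I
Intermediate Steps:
v(a) = √2*√a (v(a) = √(2*a) = √2*√a)
g = 4 (g = 4 + 0 = 4)
J(T, f) = 4 + T*f (J(T, f) = f*T + 4 = T*f + 4 = 4 + T*f)
J(v(-3) - 104, 105) - 1*(-29975) = (4 + (√2*√(-3) - 104)*105) - 1*(-29975) = (4 + (√2*(I*√3) - 104)*105) + 29975 = (4 + (I*√6 - 104)*105) + 29975 = (4 + (-104 + I*√6)*105) + 29975 = (4 + (-10920 + 105*I*√6)) + 29975 = (-10916 + 105*I*√6) + 29975 = 19059 + 105*I*√6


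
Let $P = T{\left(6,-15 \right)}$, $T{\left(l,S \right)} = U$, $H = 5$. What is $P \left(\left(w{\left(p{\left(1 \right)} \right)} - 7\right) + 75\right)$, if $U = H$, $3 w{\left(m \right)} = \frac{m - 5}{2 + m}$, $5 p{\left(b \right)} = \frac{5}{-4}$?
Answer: $335$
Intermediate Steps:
$p{\left(b \right)} = - \frac{1}{4}$ ($p{\left(b \right)} = \frac{5 \frac{1}{-4}}{5} = \frac{5 \left(- \frac{1}{4}\right)}{5} = \frac{1}{5} \left(- \frac{5}{4}\right) = - \frac{1}{4}$)
$w{\left(m \right)} = \frac{-5 + m}{3 \left(2 + m\right)}$ ($w{\left(m \right)} = \frac{\left(m - 5\right) \frac{1}{2 + m}}{3} = \frac{\left(-5 + m\right) \frac{1}{2 + m}}{3} = \frac{\frac{1}{2 + m} \left(-5 + m\right)}{3} = \frac{-5 + m}{3 \left(2 + m\right)}$)
$U = 5$
$T{\left(l,S \right)} = 5$
$P = 5$
$P \left(\left(w{\left(p{\left(1 \right)} \right)} - 7\right) + 75\right) = 5 \left(\left(\frac{-5 - \frac{1}{4}}{3 \left(2 - \frac{1}{4}\right)} - 7\right) + 75\right) = 5 \left(\left(\frac{1}{3} \frac{1}{\frac{7}{4}} \left(- \frac{21}{4}\right) - 7\right) + 75\right) = 5 \left(\left(\frac{1}{3} \cdot \frac{4}{7} \left(- \frac{21}{4}\right) - 7\right) + 75\right) = 5 \left(\left(-1 - 7\right) + 75\right) = 5 \left(-8 + 75\right) = 5 \cdot 67 = 335$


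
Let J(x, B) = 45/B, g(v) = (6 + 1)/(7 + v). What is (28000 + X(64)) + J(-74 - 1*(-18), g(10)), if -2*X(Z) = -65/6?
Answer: 2361635/84 ≈ 28115.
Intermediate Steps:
g(v) = 7/(7 + v)
X(Z) = 65/12 (X(Z) = -(-65)/(2*6) = -½*(-65/6) = 65/12)
(28000 + X(64)) + J(-74 - 1*(-18), g(10)) = (28000 + 65/12) + 45/((7/(7 + 10))) = 336065/12 + 45/((7/17)) = 336065/12 + 45/((7*(1/17))) = 336065/12 + 45/(7/17) = 336065/12 + 45*(17/7) = 336065/12 + 765/7 = 2361635/84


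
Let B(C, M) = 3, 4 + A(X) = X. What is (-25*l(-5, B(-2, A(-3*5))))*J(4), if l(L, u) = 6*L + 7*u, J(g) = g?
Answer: 900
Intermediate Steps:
A(X) = -4 + X
(-25*l(-5, B(-2, A(-3*5))))*J(4) = -25*(6*(-5) + 7*3)*4 = -25*(-30 + 21)*4 = -25*(-9)*4 = 225*4 = 900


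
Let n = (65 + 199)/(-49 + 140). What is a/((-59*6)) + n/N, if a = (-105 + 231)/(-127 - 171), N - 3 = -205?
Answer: -2127813/161596162 ≈ -0.013167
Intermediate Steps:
n = 264/91 ≈ 2.9011
N = -202 (N = 3 - 205 = -202)
a = -63/149 (a = 126/(-298) = 126*(-1/298) = -63/149 ≈ -0.42282)
a/((-59*6)) + n/N = -63/(149*((-59*6))) + (264/91)/(-202) = -63/149/(-354) + (264/91)*(-1/202) = -63/149*(-1/354) - 132/9191 = 21/17582 - 132/9191 = -2127813/161596162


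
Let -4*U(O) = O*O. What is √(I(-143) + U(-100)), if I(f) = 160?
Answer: 6*I*√65 ≈ 48.374*I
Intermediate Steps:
U(O) = -O²/4 (U(O) = -O*O/4 = -O²/4)
√(I(-143) + U(-100)) = √(160 - ¼*(-100)²) = √(160 - ¼*10000) = √(160 - 2500) = √(-2340) = 6*I*√65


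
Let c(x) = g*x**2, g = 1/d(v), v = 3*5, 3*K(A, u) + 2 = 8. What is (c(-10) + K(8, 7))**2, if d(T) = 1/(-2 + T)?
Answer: 1695204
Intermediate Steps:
K(A, u) = 2 (K(A, u) = -2/3 + (1/3)*8 = -2/3 + 8/3 = 2)
v = 15
g = 13 (g = 1/(1/(-2 + 15)) = 1/(1/13) = 13)
c(x) = 13*x**2
(c(-10) + K(8, 7))**2 = (13*(-10)**2 + 2)**2 = (13*100 + 2)**2 = (1300 + 2)**2 = 1302**2 = 1695204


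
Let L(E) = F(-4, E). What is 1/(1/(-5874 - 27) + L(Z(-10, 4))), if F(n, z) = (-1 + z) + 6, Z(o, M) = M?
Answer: 5901/53108 ≈ 0.11111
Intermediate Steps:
F(n, z) = 5 + z
L(E) = 5 + E
1/(1/(-5874 - 27) + L(Z(-10, 4))) = 1/(1/(-5874 - 27) + (5 + 4)) = 1/(1/(-5901) + 9) = 1/(-1/5901 + 9) = 1/(53108/5901) = 5901/53108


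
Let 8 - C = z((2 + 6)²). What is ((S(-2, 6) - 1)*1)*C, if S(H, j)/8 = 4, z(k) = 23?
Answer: -465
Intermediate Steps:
S(H, j) = 32 (S(H, j) = 8*4 = 32)
C = -15 (C = 8 - 1*23 = 8 - 23 = -15)
((S(-2, 6) - 1)*1)*C = ((32 - 1)*1)*(-15) = (31*1)*(-15) = 31*(-15) = -465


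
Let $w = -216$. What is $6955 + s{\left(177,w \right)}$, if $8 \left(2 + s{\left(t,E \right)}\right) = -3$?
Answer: $\frac{55621}{8} \approx 6952.6$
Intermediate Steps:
$s{\left(t,E \right)} = - \frac{19}{8}$ ($s{\left(t,E \right)} = -2 + \frac{1}{8} \left(-3\right) = -2 - \frac{3}{8} = - \frac{19}{8}$)
$6955 + s{\left(177,w \right)} = 6955 - \frac{19}{8} = \frac{55621}{8}$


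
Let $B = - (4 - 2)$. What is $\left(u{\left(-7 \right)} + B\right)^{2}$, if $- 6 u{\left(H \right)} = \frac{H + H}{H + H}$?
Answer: $\frac{169}{36} \approx 4.6944$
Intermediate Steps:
$u{\left(H \right)} = - \frac{1}{6}$ ($u{\left(H \right)} = - \frac{\left(H + H\right) \frac{1}{H + H}}{6} = - \frac{2 H \frac{1}{2 H}}{6} = \left(- \frac{1}{6}\right) 1 = - \frac{1}{6}$)
$B = -2$ ($B = \left(-1\right) 2 = -2$)
$\left(u{\left(-7 \right)} + B\right)^{2} = \left(- \frac{1}{6} - 2\right)^{2} = \left(- \frac{13}{6}\right)^{2} = \frac{169}{36}$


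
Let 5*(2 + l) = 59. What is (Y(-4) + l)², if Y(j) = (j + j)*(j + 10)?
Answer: 36481/25 ≈ 1459.2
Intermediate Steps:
l = 49/5 (l = -2 + (⅕)*59 = -2 + 59/5 = 49/5 ≈ 9.8000)
Y(j) = 2*j*(10 + j) (Y(j) = (2*j)*(10 + j) = 2*j*(10 + j))
(Y(-4) + l)² = (2*(-4)*(10 - 4) + 49/5)² = (2*(-4)*6 + 49/5)² = (-48 + 49/5)² = (-191/5)² = 36481/25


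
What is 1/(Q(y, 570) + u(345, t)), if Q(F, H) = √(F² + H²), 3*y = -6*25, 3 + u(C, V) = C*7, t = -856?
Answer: 603/1372586 - 5*√3274/2745172 ≈ 0.00033510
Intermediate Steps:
u(C, V) = -3 + 7*C (u(C, V) = -3 + C*7 = -3 + 7*C)
y = -50 (y = (-6*25)/3 = (-1*150)/3 = (⅓)*(-150) = -50)
1/(Q(y, 570) + u(345, t)) = 1/(√((-50)² + 570²) + (-3 + 7*345)) = 1/(√(2500 + 324900) + (-3 + 2415)) = 1/(√327400 + 2412) = 1/(10*√3274 + 2412) = 1/(2412 + 10*√3274)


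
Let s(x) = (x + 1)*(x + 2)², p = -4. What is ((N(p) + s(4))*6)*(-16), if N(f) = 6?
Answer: -17856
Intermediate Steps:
s(x) = (2 + x)²*(1 + x) (s(x) = (1 + x)*(2 + x)² = (2 + x)²*(1 + x))
((N(p) + s(4))*6)*(-16) = ((6 + (2 + 4)²*(1 + 4))*6)*(-16) = ((6 + 6²*5)*6)*(-16) = ((6 + 36*5)*6)*(-16) = ((6 + 180)*6)*(-16) = (186*6)*(-16) = 1116*(-16) = -17856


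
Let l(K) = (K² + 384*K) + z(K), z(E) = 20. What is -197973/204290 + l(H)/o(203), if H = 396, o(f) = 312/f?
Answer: 800643123464/3983655 ≈ 2.0098e+5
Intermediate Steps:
l(K) = 20 + K² + 384*K (l(K) = (K² + 384*K) + 20 = 20 + K² + 384*K)
-197973/204290 + l(H)/o(203) = -197973/204290 + (20 + 396² + 384*396)/((312/203)) = -197973*1/204290 + (20 + 156816 + 152064)/((312*(1/203))) = -197973/204290 + 308900/(312/203) = -197973/204290 + 308900*(203/312) = -197973/204290 + 15676675/78 = 800643123464/3983655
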